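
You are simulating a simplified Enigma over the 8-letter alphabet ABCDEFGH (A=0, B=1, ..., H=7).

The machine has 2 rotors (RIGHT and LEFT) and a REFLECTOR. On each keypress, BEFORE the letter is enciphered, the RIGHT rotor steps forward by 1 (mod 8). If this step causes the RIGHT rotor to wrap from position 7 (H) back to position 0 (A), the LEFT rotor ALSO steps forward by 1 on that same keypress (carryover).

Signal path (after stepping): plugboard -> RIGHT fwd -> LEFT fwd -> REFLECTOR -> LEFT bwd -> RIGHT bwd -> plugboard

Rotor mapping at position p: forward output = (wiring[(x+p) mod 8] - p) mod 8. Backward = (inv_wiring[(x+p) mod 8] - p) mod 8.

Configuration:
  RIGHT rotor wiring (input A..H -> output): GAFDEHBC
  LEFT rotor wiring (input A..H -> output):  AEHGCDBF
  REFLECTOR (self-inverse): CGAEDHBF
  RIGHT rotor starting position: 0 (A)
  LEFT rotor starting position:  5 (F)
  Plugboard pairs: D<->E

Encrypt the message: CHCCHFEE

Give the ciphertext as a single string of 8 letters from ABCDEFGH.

Answer: HFDDBEGD

Derivation:
Char 1 ('C'): step: R->1, L=5; C->plug->C->R->C->L->A->refl->C->L'->F->R'->H->plug->H
Char 2 ('H'): step: R->2, L=5; H->plug->H->R->G->L->B->refl->G->L'->A->R'->F->plug->F
Char 3 ('C'): step: R->3, L=5; C->plug->C->R->E->L->H->refl->F->L'->H->R'->E->plug->D
Char 4 ('C'): step: R->4, L=5; C->plug->C->R->F->L->C->refl->A->L'->C->R'->E->plug->D
Char 5 ('H'): step: R->5, L=5; H->plug->H->R->H->L->F->refl->H->L'->E->R'->B->plug->B
Char 6 ('F'): step: R->6, L=5; F->plug->F->R->F->L->C->refl->A->L'->C->R'->D->plug->E
Char 7 ('E'): step: R->7, L=5; E->plug->D->R->G->L->B->refl->G->L'->A->R'->G->plug->G
Char 8 ('E'): step: R->0, L->6 (L advanced); E->plug->D->R->D->L->G->refl->B->L'->E->R'->E->plug->D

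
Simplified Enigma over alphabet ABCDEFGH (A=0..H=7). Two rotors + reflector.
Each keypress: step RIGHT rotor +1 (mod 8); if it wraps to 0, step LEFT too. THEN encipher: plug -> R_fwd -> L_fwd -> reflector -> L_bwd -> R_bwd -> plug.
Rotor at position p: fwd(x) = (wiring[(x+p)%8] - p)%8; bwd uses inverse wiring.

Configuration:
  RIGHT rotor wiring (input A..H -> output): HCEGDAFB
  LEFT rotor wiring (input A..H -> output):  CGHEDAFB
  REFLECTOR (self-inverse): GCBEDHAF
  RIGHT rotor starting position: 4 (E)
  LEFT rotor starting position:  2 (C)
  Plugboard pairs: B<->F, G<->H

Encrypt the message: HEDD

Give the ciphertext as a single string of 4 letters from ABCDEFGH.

Char 1 ('H'): step: R->5, L=2; H->plug->G->R->B->L->C->refl->B->L'->C->R'->D->plug->D
Char 2 ('E'): step: R->6, L=2; E->plug->E->R->G->L->A->refl->G->L'->D->R'->B->plug->F
Char 3 ('D'): step: R->7, L=2; D->plug->D->R->F->L->H->refl->F->L'->A->R'->B->plug->F
Char 4 ('D'): step: R->0, L->3 (L advanced); D->plug->D->R->G->L->D->refl->E->L'->H->R'->A->plug->A

Answer: DFFA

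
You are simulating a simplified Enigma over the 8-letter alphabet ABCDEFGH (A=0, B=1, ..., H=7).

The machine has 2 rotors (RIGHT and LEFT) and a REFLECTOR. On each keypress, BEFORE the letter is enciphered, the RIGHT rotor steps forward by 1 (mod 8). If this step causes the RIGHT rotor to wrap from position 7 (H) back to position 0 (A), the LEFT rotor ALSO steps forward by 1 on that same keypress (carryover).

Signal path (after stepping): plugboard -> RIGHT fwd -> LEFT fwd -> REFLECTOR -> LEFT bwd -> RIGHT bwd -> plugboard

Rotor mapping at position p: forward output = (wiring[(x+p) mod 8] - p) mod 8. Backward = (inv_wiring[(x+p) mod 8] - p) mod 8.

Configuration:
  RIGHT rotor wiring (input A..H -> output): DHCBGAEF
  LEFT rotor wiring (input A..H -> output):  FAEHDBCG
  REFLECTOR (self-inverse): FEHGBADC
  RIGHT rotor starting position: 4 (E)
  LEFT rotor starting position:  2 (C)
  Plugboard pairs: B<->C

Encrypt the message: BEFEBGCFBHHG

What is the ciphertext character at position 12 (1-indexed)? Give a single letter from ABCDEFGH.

Char 1 ('B'): step: R->5, L=2; B->plug->C->R->A->L->C->refl->H->L'->D->R'->A->plug->A
Char 2 ('E'): step: R->6, L=2; E->plug->E->R->E->L->A->refl->F->L'->B->R'->D->plug->D
Char 3 ('F'): step: R->7, L=2; F->plug->F->R->H->L->G->refl->D->L'->G->R'->A->plug->A
Char 4 ('E'): step: R->0, L->3 (L advanced); E->plug->E->R->G->L->F->refl->A->L'->B->R'->D->plug->D
Char 5 ('B'): step: R->1, L=3; B->plug->C->R->A->L->E->refl->B->L'->H->R'->E->plug->E
Char 6 ('G'): step: R->2, L=3; G->plug->G->R->B->L->A->refl->F->L'->G->R'->D->plug->D
Char 7 ('C'): step: R->3, L=3; C->plug->B->R->D->L->H->refl->C->L'->F->R'->C->plug->B
Char 8 ('F'): step: R->4, L=3; F->plug->F->R->D->L->H->refl->C->L'->F->R'->H->plug->H
Char 9 ('B'): step: R->5, L=3; B->plug->C->R->A->L->E->refl->B->L'->H->R'->B->plug->C
Char 10 ('H'): step: R->6, L=3; H->plug->H->R->C->L->G->refl->D->L'->E->R'->E->plug->E
Char 11 ('H'): step: R->7, L=3; H->plug->H->R->F->L->C->refl->H->L'->D->R'->D->plug->D
Char 12 ('G'): step: R->0, L->4 (L advanced); G->plug->G->R->E->L->B->refl->E->L'->F->R'->H->plug->H

H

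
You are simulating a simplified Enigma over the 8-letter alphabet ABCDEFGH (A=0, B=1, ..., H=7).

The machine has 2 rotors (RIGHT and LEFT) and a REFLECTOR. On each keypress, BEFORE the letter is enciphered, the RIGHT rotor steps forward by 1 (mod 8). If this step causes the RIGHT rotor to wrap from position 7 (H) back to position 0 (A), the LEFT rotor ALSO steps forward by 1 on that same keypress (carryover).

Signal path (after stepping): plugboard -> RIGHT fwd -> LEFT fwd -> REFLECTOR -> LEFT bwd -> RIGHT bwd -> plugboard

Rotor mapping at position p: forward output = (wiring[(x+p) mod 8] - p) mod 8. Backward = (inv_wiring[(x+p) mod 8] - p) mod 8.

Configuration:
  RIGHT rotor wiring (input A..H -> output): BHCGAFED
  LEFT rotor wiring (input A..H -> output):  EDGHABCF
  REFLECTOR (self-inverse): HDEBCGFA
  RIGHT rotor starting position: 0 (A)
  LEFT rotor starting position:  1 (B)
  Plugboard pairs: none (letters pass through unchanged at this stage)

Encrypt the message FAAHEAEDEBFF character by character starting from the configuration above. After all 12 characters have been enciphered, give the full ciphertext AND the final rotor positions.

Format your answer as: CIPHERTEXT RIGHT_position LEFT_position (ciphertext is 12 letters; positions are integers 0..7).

Char 1 ('F'): step: R->1, L=1; F->plug->F->R->D->L->H->refl->A->L'->E->R'->E->plug->E
Char 2 ('A'): step: R->2, L=1; A->plug->A->R->A->L->C->refl->E->L'->G->R'->C->plug->C
Char 3 ('A'): step: R->3, L=1; A->plug->A->R->D->L->H->refl->A->L'->E->R'->G->plug->G
Char 4 ('H'): step: R->4, L=1; H->plug->H->R->C->L->G->refl->F->L'->B->R'->B->plug->B
Char 5 ('E'): step: R->5, L=1; E->plug->E->R->C->L->G->refl->F->L'->B->R'->G->plug->G
Char 6 ('A'): step: R->6, L=1; A->plug->A->R->G->L->E->refl->C->L'->A->R'->F->plug->F
Char 7 ('E'): step: R->7, L=1; E->plug->E->R->H->L->D->refl->B->L'->F->R'->H->plug->H
Char 8 ('D'): step: R->0, L->2 (L advanced); D->plug->D->R->G->L->C->refl->E->L'->A->R'->E->plug->E
Char 9 ('E'): step: R->1, L=2; E->plug->E->R->E->L->A->refl->H->L'->D->R'->F->plug->F
Char 10 ('B'): step: R->2, L=2; B->plug->B->R->E->L->A->refl->H->L'->D->R'->D->plug->D
Char 11 ('F'): step: R->3, L=2; F->plug->F->R->G->L->C->refl->E->L'->A->R'->E->plug->E
Char 12 ('F'): step: R->4, L=2; F->plug->F->R->D->L->H->refl->A->L'->E->R'->A->plug->A
Final: ciphertext=ECGBGFHEFDEA, RIGHT=4, LEFT=2

Answer: ECGBGFHEFDEA 4 2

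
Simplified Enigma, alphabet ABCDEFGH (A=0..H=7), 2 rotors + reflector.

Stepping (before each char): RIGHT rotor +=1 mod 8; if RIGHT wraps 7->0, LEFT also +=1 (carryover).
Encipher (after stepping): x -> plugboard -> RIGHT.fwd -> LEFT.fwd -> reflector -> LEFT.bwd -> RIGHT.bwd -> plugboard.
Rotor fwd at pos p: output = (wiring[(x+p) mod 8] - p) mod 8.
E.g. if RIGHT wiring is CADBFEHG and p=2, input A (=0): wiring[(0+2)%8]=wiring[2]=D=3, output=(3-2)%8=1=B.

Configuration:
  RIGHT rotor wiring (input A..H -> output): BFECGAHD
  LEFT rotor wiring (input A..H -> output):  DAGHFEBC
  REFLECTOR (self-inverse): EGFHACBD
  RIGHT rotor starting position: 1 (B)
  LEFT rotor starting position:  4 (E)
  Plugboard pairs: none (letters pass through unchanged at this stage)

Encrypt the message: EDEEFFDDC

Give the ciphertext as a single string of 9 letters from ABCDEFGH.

Char 1 ('E'): step: R->2, L=4; E->plug->E->R->F->L->E->refl->A->L'->B->R'->F->plug->F
Char 2 ('D'): step: R->3, L=4; D->plug->D->R->E->L->H->refl->D->L'->H->R'->A->plug->A
Char 3 ('E'): step: R->4, L=4; E->plug->E->R->F->L->E->refl->A->L'->B->R'->F->plug->F
Char 4 ('E'): step: R->5, L=4; E->plug->E->R->A->L->B->refl->G->L'->D->R'->A->plug->A
Char 5 ('F'): step: R->6, L=4; F->plug->F->R->E->L->H->refl->D->L'->H->R'->D->plug->D
Char 6 ('F'): step: R->7, L=4; F->plug->F->R->H->L->D->refl->H->L'->E->R'->A->plug->A
Char 7 ('D'): step: R->0, L->5 (L advanced); D->plug->D->R->C->L->F->refl->C->L'->G->R'->E->plug->E
Char 8 ('D'): step: R->1, L=5; D->plug->D->R->F->L->B->refl->G->L'->D->R'->B->plug->B
Char 9 ('C'): step: R->2, L=5; C->plug->C->R->E->L->D->refl->H->L'->A->R'->B->plug->B

Answer: FAFADAEBB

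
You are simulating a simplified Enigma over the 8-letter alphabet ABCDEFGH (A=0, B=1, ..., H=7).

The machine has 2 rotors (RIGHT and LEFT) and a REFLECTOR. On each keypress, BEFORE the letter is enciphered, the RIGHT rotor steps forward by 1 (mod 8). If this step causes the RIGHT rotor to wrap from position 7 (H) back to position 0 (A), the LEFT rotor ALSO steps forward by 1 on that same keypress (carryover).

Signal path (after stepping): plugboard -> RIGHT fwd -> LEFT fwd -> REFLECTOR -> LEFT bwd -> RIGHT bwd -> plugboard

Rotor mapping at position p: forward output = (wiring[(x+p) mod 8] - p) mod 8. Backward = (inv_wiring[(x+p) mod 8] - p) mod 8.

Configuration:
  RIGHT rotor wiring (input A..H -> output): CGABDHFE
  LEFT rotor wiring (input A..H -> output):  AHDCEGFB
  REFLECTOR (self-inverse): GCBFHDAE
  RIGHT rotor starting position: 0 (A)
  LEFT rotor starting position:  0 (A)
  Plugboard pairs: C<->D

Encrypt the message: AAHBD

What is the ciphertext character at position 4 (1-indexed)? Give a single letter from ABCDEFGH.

Char 1 ('A'): step: R->1, L=0; A->plug->A->R->F->L->G->refl->A->L'->A->R'->C->plug->D
Char 2 ('A'): step: R->2, L=0; A->plug->A->R->G->L->F->refl->D->L'->C->R'->F->plug->F
Char 3 ('H'): step: R->3, L=0; H->plug->H->R->F->L->G->refl->A->L'->A->R'->B->plug->B
Char 4 ('B'): step: R->4, L=0; B->plug->B->R->D->L->C->refl->B->L'->H->R'->A->plug->A

A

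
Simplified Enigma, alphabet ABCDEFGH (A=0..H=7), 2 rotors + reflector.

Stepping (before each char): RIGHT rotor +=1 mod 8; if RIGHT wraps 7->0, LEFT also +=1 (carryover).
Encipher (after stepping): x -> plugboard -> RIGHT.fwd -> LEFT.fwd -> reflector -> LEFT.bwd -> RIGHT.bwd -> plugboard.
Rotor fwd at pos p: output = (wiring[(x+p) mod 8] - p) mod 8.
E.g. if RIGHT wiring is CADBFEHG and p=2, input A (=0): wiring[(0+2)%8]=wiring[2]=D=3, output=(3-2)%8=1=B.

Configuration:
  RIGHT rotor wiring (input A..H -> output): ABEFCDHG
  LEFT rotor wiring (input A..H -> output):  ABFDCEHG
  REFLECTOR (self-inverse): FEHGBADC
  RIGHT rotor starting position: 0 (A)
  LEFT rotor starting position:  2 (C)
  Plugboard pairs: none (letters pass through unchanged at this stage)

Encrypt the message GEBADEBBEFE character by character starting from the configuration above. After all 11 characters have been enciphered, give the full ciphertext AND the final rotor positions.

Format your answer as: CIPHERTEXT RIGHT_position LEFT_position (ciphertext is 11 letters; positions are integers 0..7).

Answer: DDEGFBDGBGA 3 3

Derivation:
Char 1 ('G'): step: R->1, L=2; G->plug->G->R->F->L->E->refl->B->L'->B->R'->D->plug->D
Char 2 ('E'): step: R->2, L=2; E->plug->E->R->F->L->E->refl->B->L'->B->R'->D->plug->D
Char 3 ('B'): step: R->3, L=2; B->plug->B->R->H->L->H->refl->C->L'->D->R'->E->plug->E
Char 4 ('A'): step: R->4, L=2; A->plug->A->R->G->L->G->refl->D->L'->A->R'->G->plug->G
Char 5 ('D'): step: R->5, L=2; D->plug->D->R->D->L->C->refl->H->L'->H->R'->F->plug->F
Char 6 ('E'): step: R->6, L=2; E->plug->E->R->G->L->G->refl->D->L'->A->R'->B->plug->B
Char 7 ('B'): step: R->7, L=2; B->plug->B->R->B->L->B->refl->E->L'->F->R'->D->plug->D
Char 8 ('B'): step: R->0, L->3 (L advanced); B->plug->B->R->B->L->H->refl->C->L'->H->R'->G->plug->G
Char 9 ('E'): step: R->1, L=3; E->plug->E->R->C->L->B->refl->E->L'->D->R'->B->plug->B
Char 10 ('F'): step: R->2, L=3; F->plug->F->R->E->L->D->refl->G->L'->G->R'->G->plug->G
Char 11 ('E'): step: R->3, L=3; E->plug->E->R->D->L->E->refl->B->L'->C->R'->A->plug->A
Final: ciphertext=DDEGFBDGBGA, RIGHT=3, LEFT=3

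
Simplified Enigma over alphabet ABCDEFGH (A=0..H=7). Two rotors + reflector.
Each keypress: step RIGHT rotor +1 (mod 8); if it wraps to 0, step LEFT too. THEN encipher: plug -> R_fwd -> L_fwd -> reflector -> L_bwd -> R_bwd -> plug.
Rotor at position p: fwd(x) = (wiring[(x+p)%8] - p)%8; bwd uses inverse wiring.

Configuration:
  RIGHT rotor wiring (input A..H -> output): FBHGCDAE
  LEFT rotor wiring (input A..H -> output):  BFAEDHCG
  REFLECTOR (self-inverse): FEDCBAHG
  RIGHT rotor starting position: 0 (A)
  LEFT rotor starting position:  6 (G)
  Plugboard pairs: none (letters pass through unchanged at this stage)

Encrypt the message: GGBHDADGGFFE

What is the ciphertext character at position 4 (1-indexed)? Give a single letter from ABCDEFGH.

Char 1 ('G'): step: R->1, L=6; G->plug->G->R->D->L->H->refl->G->L'->F->R'->C->plug->C
Char 2 ('G'): step: R->2, L=6; G->plug->G->R->D->L->H->refl->G->L'->F->R'->A->plug->A
Char 3 ('B'): step: R->3, L=6; B->plug->B->R->H->L->B->refl->E->L'->A->R'->C->plug->C
Char 4 ('H'): step: R->4, L=6; H->plug->H->R->C->L->D->refl->C->L'->E->R'->C->plug->C

C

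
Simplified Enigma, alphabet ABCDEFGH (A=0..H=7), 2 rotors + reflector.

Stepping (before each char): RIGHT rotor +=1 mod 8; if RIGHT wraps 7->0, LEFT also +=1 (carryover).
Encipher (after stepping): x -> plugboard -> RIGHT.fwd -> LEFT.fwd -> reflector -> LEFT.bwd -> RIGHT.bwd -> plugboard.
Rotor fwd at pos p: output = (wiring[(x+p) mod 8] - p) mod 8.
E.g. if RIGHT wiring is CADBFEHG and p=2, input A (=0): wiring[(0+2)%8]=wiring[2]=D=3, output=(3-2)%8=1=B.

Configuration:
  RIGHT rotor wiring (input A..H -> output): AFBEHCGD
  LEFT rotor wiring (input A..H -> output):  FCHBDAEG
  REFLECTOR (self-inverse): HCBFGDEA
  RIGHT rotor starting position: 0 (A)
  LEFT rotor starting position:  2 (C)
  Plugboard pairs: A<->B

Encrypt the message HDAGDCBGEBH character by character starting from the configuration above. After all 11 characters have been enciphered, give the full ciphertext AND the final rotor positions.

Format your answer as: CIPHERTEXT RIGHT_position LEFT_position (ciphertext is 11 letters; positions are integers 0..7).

Char 1 ('H'): step: R->1, L=2; H->plug->H->R->H->L->A->refl->H->L'->B->R'->E->plug->E
Char 2 ('D'): step: R->2, L=2; D->plug->D->R->A->L->F->refl->D->L'->G->R'->G->plug->G
Char 3 ('A'): step: R->3, L=2; A->plug->B->R->E->L->C->refl->B->L'->C->R'->G->plug->G
Char 4 ('G'): step: R->4, L=2; G->plug->G->R->F->L->E->refl->G->L'->D->R'->A->plug->B
Char 5 ('D'): step: R->5, L=2; D->plug->D->R->D->L->G->refl->E->L'->F->R'->A->plug->B
Char 6 ('C'): step: R->6, L=2; C->plug->C->R->C->L->B->refl->C->L'->E->R'->H->plug->H
Char 7 ('B'): step: R->7, L=2; B->plug->A->R->E->L->C->refl->B->L'->C->R'->D->plug->D
Char 8 ('G'): step: R->0, L->3 (L advanced); G->plug->G->R->G->L->H->refl->A->L'->B->R'->C->plug->C
Char 9 ('E'): step: R->1, L=3; E->plug->E->R->B->L->A->refl->H->L'->G->R'->D->plug->D
Char 10 ('B'): step: R->2, L=3; B->plug->A->R->H->L->E->refl->G->L'->A->R'->D->plug->D
Char 11 ('H'): step: R->3, L=3; H->plug->H->R->G->L->H->refl->A->L'->B->R'->A->plug->B
Final: ciphertext=EGGBBHDCDDB, RIGHT=3, LEFT=3

Answer: EGGBBHDCDDB 3 3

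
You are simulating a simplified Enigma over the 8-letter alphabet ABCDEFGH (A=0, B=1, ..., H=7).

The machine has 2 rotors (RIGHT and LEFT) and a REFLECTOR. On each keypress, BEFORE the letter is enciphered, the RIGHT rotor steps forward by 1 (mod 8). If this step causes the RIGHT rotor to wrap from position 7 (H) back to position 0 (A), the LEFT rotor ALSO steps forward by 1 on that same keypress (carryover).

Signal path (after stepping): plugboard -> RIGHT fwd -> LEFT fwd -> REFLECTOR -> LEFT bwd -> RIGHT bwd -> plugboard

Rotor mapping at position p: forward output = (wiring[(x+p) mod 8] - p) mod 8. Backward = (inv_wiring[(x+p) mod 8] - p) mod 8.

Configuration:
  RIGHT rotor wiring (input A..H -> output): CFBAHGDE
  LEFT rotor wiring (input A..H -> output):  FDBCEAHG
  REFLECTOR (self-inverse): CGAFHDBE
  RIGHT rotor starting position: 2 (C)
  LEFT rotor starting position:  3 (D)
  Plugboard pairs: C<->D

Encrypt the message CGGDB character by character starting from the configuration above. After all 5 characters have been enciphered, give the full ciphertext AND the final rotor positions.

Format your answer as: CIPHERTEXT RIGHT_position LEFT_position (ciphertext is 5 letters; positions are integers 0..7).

Char 1 ('C'): step: R->3, L=3; C->plug->D->R->A->L->H->refl->E->L'->D->R'->C->plug->D
Char 2 ('G'): step: R->4, L=3; G->plug->G->R->F->L->C->refl->A->L'->G->R'->E->plug->E
Char 3 ('G'): step: R->5, L=3; G->plug->G->R->D->L->E->refl->H->L'->A->R'->E->plug->E
Char 4 ('D'): step: R->6, L=3; D->plug->C->R->E->L->D->refl->F->L'->C->R'->F->plug->F
Char 5 ('B'): step: R->7, L=3; B->plug->B->R->D->L->E->refl->H->L'->A->R'->F->plug->F
Final: ciphertext=DEEFF, RIGHT=7, LEFT=3

Answer: DEEFF 7 3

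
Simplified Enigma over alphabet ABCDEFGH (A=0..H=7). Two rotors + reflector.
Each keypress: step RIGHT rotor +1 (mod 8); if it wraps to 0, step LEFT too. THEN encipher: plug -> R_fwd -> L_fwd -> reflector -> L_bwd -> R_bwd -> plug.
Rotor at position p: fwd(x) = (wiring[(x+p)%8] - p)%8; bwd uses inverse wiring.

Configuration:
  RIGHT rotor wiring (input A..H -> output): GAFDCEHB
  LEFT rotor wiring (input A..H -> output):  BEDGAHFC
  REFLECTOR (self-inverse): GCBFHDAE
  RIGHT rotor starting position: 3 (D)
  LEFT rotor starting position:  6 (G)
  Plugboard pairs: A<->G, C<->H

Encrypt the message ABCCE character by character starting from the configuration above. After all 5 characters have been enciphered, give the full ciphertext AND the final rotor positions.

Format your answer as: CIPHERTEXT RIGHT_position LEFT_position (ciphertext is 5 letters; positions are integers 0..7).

Answer: BHEHB 0 7

Derivation:
Char 1 ('A'): step: R->4, L=6; A->plug->G->R->B->L->E->refl->H->L'->A->R'->B->plug->B
Char 2 ('B'): step: R->5, L=6; B->plug->B->R->C->L->D->refl->F->L'->E->R'->C->plug->H
Char 3 ('C'): step: R->6, L=6; C->plug->H->R->G->L->C->refl->B->L'->H->R'->E->plug->E
Char 4 ('C'): step: R->7, L=6; C->plug->H->R->A->L->H->refl->E->L'->B->R'->C->plug->H
Char 5 ('E'): step: R->0, L->7 (L advanced); E->plug->E->R->C->L->F->refl->D->L'->A->R'->B->plug->B
Final: ciphertext=BHEHB, RIGHT=0, LEFT=7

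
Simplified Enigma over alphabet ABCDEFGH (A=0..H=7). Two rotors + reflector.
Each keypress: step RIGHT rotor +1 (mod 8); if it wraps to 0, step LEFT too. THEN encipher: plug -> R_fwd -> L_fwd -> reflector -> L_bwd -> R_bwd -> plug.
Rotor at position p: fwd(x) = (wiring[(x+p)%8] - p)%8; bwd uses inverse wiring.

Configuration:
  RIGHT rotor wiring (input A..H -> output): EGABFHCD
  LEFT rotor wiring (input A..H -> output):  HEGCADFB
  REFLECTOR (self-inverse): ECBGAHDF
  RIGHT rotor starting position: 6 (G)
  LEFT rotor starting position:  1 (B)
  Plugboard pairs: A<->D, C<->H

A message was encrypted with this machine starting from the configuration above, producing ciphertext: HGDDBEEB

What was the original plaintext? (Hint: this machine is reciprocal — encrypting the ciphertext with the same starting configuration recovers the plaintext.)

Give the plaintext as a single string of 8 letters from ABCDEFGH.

Answer: GDEAHDCH

Derivation:
Char 1 ('H'): step: R->7, L=1; H->plug->C->R->H->L->G->refl->D->L'->A->R'->G->plug->G
Char 2 ('G'): step: R->0, L->2 (L advanced); G->plug->G->R->C->L->G->refl->D->L'->E->R'->A->plug->D
Char 3 ('D'): step: R->1, L=2; D->plug->A->R->F->L->H->refl->F->L'->G->R'->E->plug->E
Char 4 ('D'): step: R->2, L=2; D->plug->A->R->G->L->F->refl->H->L'->F->R'->D->plug->A
Char 5 ('B'): step: R->3, L=2; B->plug->B->R->C->L->G->refl->D->L'->E->R'->C->plug->H
Char 6 ('E'): step: R->4, L=2; E->plug->E->R->A->L->E->refl->A->L'->B->R'->A->plug->D
Char 7 ('E'): step: R->5, L=2; E->plug->E->R->B->L->A->refl->E->L'->A->R'->H->plug->C
Char 8 ('B'): step: R->6, L=2; B->plug->B->R->F->L->H->refl->F->L'->G->R'->C->plug->H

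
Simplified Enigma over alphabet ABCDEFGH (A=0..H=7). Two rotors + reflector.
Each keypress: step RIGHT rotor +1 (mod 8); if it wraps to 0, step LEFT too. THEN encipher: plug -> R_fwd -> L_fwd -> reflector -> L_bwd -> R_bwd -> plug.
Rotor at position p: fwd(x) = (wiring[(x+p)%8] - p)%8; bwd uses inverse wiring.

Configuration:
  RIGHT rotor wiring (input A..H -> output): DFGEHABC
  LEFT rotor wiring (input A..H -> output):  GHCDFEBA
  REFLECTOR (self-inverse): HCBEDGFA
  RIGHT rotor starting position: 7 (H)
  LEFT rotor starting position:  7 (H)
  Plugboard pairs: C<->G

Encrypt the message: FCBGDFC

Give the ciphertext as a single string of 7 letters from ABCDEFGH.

Char 1 ('F'): step: R->0, L->0 (L advanced); F->plug->F->R->A->L->G->refl->F->L'->E->R'->D->plug->D
Char 2 ('C'): step: R->1, L=0; C->plug->G->R->B->L->H->refl->A->L'->H->R'->E->plug->E
Char 3 ('B'): step: R->2, L=0; B->plug->B->R->C->L->C->refl->B->L'->G->R'->D->plug->D
Char 4 ('G'): step: R->3, L=0; G->plug->C->R->F->L->E->refl->D->L'->D->R'->H->plug->H
Char 5 ('D'): step: R->4, L=0; D->plug->D->R->G->L->B->refl->C->L'->C->R'->G->plug->C
Char 6 ('F'): step: R->5, L=0; F->plug->F->R->B->L->H->refl->A->L'->H->R'->G->plug->C
Char 7 ('C'): step: R->6, L=0; C->plug->G->R->B->L->H->refl->A->L'->H->R'->D->plug->D

Answer: DEDHCCD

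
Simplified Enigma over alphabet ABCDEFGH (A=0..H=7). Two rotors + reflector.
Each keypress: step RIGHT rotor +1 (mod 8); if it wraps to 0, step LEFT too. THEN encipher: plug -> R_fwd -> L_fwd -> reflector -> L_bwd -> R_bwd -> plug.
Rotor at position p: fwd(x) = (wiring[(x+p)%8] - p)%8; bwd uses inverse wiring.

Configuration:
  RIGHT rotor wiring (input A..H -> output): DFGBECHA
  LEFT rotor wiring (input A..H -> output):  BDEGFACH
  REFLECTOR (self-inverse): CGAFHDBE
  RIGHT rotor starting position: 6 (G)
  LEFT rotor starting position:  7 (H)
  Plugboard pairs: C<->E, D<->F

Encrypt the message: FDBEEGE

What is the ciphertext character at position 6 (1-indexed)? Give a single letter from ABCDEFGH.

Char 1 ('F'): step: R->7, L=7; F->plug->D->R->H->L->D->refl->F->L'->D->R'->G->plug->G
Char 2 ('D'): step: R->0, L->0 (L advanced); D->plug->F->R->C->L->E->refl->H->L'->H->R'->G->plug->G
Char 3 ('B'): step: R->1, L=0; B->plug->B->R->F->L->A->refl->C->L'->G->R'->F->plug->D
Char 4 ('E'): step: R->2, L=0; E->plug->C->R->C->L->E->refl->H->L'->H->R'->B->plug->B
Char 5 ('E'): step: R->3, L=0; E->plug->C->R->H->L->H->refl->E->L'->C->R'->G->plug->G
Char 6 ('G'): step: R->4, L=0; G->plug->G->R->C->L->E->refl->H->L'->H->R'->E->plug->C

C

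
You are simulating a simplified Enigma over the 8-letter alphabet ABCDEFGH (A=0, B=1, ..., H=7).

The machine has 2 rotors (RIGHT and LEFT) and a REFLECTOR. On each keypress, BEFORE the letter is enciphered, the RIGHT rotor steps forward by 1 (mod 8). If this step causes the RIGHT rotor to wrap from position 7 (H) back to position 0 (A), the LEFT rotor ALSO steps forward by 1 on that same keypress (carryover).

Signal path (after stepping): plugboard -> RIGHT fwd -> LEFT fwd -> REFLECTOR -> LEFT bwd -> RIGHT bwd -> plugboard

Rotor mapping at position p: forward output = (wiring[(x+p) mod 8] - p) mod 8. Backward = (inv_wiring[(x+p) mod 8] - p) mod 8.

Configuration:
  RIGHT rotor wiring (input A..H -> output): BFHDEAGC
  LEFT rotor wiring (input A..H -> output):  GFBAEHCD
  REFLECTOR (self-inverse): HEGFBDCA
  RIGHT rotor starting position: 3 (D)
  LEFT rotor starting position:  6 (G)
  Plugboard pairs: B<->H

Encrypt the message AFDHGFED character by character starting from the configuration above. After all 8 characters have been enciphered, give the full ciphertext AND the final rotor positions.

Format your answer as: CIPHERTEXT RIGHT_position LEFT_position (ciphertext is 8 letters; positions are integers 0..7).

Answer: BAAAAEFG 3 7

Derivation:
Char 1 ('A'): step: R->4, L=6; A->plug->A->R->A->L->E->refl->B->L'->H->R'->H->plug->B
Char 2 ('F'): step: R->5, L=6; F->plug->F->R->C->L->A->refl->H->L'->D->R'->A->plug->A
Char 3 ('D'): step: R->6, L=6; D->plug->D->R->H->L->B->refl->E->L'->A->R'->A->plug->A
Char 4 ('H'): step: R->7, L=6; H->plug->B->R->C->L->A->refl->H->L'->D->R'->A->plug->A
Char 5 ('G'): step: R->0, L->7 (L advanced); G->plug->G->R->G->L->A->refl->H->L'->B->R'->A->plug->A
Char 6 ('F'): step: R->1, L=7; F->plug->F->R->F->L->F->refl->D->L'->H->R'->E->plug->E
Char 7 ('E'): step: R->2, L=7; E->plug->E->R->E->L->B->refl->E->L'->A->R'->F->plug->F
Char 8 ('D'): step: R->3, L=7; D->plug->D->R->D->L->C->refl->G->L'->C->R'->G->plug->G
Final: ciphertext=BAAAAEFG, RIGHT=3, LEFT=7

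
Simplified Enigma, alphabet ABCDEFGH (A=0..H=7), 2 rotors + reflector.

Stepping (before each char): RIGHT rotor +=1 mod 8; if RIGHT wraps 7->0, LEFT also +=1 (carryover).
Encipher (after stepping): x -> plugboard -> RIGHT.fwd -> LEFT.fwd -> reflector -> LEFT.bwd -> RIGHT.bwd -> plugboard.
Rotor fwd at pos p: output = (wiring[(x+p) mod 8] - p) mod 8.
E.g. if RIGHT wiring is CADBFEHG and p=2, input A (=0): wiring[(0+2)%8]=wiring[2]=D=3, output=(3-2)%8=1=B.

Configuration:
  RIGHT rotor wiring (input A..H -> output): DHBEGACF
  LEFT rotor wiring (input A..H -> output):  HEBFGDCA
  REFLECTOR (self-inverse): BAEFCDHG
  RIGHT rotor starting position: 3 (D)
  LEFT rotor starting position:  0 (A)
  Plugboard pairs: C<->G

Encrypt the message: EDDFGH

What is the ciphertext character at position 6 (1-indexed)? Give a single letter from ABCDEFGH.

Char 1 ('E'): step: R->4, L=0; E->plug->E->R->H->L->A->refl->B->L'->C->R'->A->plug->A
Char 2 ('D'): step: R->5, L=0; D->plug->D->R->G->L->C->refl->E->L'->B->R'->H->plug->H
Char 3 ('D'): step: R->6, L=0; D->plug->D->R->B->L->E->refl->C->L'->G->R'->F->plug->F
Char 4 ('F'): step: R->7, L=0; F->plug->F->R->H->L->A->refl->B->L'->C->R'->D->plug->D
Char 5 ('G'): step: R->0, L->1 (L advanced); G->plug->C->R->B->L->A->refl->B->L'->F->R'->H->plug->H
Char 6 ('H'): step: R->1, L=1; H->plug->H->R->C->L->E->refl->C->L'->E->R'->G->plug->C

C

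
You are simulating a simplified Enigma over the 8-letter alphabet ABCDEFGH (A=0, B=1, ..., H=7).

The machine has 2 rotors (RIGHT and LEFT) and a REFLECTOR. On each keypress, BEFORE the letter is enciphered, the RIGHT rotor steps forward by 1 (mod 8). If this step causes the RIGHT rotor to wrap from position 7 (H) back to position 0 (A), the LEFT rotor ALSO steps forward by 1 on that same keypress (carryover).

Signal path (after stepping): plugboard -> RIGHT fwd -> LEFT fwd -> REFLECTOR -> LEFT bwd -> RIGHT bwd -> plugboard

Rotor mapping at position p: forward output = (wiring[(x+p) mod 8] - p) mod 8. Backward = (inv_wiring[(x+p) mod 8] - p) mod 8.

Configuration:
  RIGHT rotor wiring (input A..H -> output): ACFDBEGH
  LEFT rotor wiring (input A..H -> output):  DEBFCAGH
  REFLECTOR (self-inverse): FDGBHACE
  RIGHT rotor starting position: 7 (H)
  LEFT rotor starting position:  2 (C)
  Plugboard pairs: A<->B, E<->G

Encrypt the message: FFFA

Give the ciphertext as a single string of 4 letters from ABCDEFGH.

Char 1 ('F'): step: R->0, L->3 (L advanced); F->plug->F->R->E->L->E->refl->H->L'->B->R'->E->plug->G
Char 2 ('F'): step: R->1, L=3; F->plug->F->R->F->L->A->refl->F->L'->C->R'->C->plug->C
Char 3 ('F'): step: R->2, L=3; F->plug->F->R->F->L->A->refl->F->L'->C->R'->D->plug->D
Char 4 ('A'): step: R->3, L=3; A->plug->B->R->G->L->B->refl->D->L'->D->R'->D->plug->D

Answer: GCDD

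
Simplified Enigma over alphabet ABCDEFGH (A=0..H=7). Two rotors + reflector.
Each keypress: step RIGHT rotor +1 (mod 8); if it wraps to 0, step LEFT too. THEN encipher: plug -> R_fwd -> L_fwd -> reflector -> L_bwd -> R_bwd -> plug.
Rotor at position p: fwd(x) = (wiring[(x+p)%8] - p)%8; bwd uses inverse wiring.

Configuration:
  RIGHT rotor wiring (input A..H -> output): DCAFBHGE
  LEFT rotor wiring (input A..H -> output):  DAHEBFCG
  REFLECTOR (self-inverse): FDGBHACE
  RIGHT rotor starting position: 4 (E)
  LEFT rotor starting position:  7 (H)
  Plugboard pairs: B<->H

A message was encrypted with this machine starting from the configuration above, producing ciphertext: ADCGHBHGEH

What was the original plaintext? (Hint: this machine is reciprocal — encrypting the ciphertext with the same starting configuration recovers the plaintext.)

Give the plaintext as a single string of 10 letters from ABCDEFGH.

Char 1 ('A'): step: R->5, L=7; A->plug->A->R->C->L->B->refl->D->L'->H->R'->C->plug->C
Char 2 ('D'): step: R->6, L=7; D->plug->D->R->E->L->F->refl->A->L'->D->R'->G->plug->G
Char 3 ('C'): step: R->7, L=7; C->plug->C->R->D->L->A->refl->F->L'->E->R'->B->plug->H
Char 4 ('G'): step: R->0, L->0 (L advanced); G->plug->G->R->G->L->C->refl->G->L'->H->R'->F->plug->F
Char 5 ('H'): step: R->1, L=0; H->plug->B->R->H->L->G->refl->C->L'->G->R'->E->plug->E
Char 6 ('B'): step: R->2, L=0; B->plug->H->R->A->L->D->refl->B->L'->E->R'->E->plug->E
Char 7 ('H'): step: R->3, L=0; H->plug->B->R->G->L->C->refl->G->L'->H->R'->G->plug->G
Char 8 ('G'): step: R->4, L=0; G->plug->G->R->E->L->B->refl->D->L'->A->R'->D->plug->D
Char 9 ('E'): step: R->5, L=0; E->plug->E->R->F->L->F->refl->A->L'->B->R'->B->plug->H
Char 10 ('H'): step: R->6, L=0; H->plug->B->R->G->L->C->refl->G->L'->H->R'->F->plug->F

Answer: CGHFEEGDHF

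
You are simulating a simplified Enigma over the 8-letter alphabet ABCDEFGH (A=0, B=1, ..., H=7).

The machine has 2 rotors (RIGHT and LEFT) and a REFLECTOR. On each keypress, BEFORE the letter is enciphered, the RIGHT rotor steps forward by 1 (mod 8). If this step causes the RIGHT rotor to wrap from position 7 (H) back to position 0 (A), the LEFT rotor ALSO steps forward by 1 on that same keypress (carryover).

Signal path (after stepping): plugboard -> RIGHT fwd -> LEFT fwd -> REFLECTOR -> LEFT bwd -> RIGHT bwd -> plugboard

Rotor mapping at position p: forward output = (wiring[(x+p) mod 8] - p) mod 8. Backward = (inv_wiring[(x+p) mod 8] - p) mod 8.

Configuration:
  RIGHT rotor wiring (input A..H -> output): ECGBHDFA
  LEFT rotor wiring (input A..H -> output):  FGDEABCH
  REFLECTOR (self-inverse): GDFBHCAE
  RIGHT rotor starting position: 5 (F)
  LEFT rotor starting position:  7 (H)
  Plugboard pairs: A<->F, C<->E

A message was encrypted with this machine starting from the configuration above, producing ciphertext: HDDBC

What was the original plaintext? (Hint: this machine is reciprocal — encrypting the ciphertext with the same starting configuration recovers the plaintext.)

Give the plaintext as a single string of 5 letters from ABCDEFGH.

Answer: FBFCB

Derivation:
Char 1 ('H'): step: R->6, L=7; H->plug->H->R->F->L->B->refl->D->L'->H->R'->A->plug->F
Char 2 ('D'): step: R->7, L=7; D->plug->D->R->H->L->D->refl->B->L'->F->R'->B->plug->B
Char 3 ('D'): step: R->0, L->0 (L advanced); D->plug->D->R->B->L->G->refl->A->L'->E->R'->A->plug->F
Char 4 ('B'): step: R->1, L=0; B->plug->B->R->F->L->B->refl->D->L'->C->R'->E->plug->C
Char 5 ('C'): step: R->2, L=0; C->plug->E->R->D->L->E->refl->H->L'->H->R'->B->plug->B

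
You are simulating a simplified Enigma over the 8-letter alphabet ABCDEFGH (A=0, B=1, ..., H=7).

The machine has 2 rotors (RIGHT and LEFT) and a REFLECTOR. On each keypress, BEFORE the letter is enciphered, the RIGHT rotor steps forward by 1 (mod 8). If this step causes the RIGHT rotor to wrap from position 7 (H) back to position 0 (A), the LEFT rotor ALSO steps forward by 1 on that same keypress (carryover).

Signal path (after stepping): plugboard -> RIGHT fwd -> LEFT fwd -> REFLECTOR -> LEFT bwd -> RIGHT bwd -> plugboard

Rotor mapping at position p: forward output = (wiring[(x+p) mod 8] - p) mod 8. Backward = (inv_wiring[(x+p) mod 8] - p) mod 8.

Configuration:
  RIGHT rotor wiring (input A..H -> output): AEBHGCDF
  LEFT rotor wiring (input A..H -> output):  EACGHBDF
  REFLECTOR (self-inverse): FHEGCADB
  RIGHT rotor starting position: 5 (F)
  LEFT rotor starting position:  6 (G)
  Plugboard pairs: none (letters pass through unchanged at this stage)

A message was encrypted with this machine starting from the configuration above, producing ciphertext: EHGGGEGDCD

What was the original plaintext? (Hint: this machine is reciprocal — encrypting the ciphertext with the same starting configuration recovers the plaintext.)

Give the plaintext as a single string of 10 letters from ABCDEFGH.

Char 1 ('E'): step: R->6, L=6; E->plug->E->R->D->L->C->refl->E->L'->E->R'->H->plug->H
Char 2 ('H'): step: R->7, L=6; H->plug->H->R->E->L->E->refl->C->L'->D->R'->G->plug->G
Char 3 ('G'): step: R->0, L->7 (L advanced); G->plug->G->R->D->L->D->refl->G->L'->A->R'->A->plug->A
Char 4 ('G'): step: R->1, L=7; G->plug->G->R->E->L->H->refl->B->L'->C->R'->F->plug->F
Char 5 ('G'): step: R->2, L=7; G->plug->G->R->G->L->C->refl->E->L'->H->R'->A->plug->A
Char 6 ('E'): step: R->3, L=7; E->plug->E->R->C->L->B->refl->H->L'->E->R'->A->plug->A
Char 7 ('G'): step: R->4, L=7; G->plug->G->R->F->L->A->refl->F->L'->B->R'->D->plug->D
Char 8 ('D'): step: R->5, L=7; D->plug->D->R->D->L->D->refl->G->L'->A->R'->C->plug->C
Char 9 ('C'): step: R->6, L=7; C->plug->C->R->C->L->B->refl->H->L'->E->R'->H->plug->H
Char 10 ('D'): step: R->7, L=7; D->plug->D->R->C->L->B->refl->H->L'->E->R'->H->plug->H

Answer: HGAFAADCHH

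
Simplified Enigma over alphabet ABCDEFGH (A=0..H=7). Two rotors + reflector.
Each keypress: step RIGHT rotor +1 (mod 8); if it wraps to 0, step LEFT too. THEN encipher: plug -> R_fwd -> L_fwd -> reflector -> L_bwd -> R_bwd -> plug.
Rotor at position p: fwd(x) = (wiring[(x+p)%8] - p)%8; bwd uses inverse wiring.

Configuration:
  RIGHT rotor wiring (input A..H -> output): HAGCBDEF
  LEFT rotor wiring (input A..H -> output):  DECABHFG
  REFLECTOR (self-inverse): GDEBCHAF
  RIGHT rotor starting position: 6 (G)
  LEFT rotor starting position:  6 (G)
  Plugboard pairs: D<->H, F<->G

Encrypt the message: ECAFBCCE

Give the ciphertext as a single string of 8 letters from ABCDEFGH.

Answer: CADHAFHH

Derivation:
Char 1 ('E'): step: R->7, L=6; E->plug->E->R->D->L->G->refl->A->L'->B->R'->C->plug->C
Char 2 ('C'): step: R->0, L->7 (L advanced); C->plug->C->R->G->L->A->refl->G->L'->H->R'->A->plug->A
Char 3 ('A'): step: R->1, L=7; A->plug->A->R->H->L->G->refl->A->L'->G->R'->H->plug->D
Char 4 ('F'): step: R->2, L=7; F->plug->G->R->F->L->C->refl->E->L'->B->R'->D->plug->H
Char 5 ('B'): step: R->3, L=7; B->plug->B->R->G->L->A->refl->G->L'->H->R'->A->plug->A
Char 6 ('C'): step: R->4, L=7; C->plug->C->R->A->L->H->refl->F->L'->C->R'->G->plug->F
Char 7 ('C'): step: R->5, L=7; C->plug->C->R->A->L->H->refl->F->L'->C->R'->D->plug->H
Char 8 ('E'): step: R->6, L=7; E->plug->E->R->A->L->H->refl->F->L'->C->R'->D->plug->H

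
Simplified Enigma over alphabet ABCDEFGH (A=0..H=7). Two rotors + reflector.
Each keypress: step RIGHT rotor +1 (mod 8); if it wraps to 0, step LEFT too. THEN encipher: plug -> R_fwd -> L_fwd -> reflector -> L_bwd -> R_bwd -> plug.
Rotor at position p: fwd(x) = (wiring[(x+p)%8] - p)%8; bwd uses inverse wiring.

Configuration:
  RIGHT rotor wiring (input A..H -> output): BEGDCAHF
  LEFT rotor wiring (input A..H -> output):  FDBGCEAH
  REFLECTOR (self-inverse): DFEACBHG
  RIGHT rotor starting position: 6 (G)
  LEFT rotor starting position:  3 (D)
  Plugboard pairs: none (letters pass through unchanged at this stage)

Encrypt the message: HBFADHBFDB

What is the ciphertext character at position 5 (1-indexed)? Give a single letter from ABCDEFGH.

Char 1 ('H'): step: R->7, L=3; H->plug->H->R->A->L->D->refl->A->L'->G->R'->A->plug->A
Char 2 ('B'): step: R->0, L->4 (L advanced); B->plug->B->R->E->L->B->refl->F->L'->G->R'->C->plug->C
Char 3 ('F'): step: R->1, L=4; F->plug->F->R->G->L->F->refl->B->L'->E->R'->G->plug->G
Char 4 ('A'): step: R->2, L=4; A->plug->A->R->E->L->B->refl->F->L'->G->R'->D->plug->D
Char 5 ('D'): step: R->3, L=4; D->plug->D->R->E->L->B->refl->F->L'->G->R'->F->plug->F

F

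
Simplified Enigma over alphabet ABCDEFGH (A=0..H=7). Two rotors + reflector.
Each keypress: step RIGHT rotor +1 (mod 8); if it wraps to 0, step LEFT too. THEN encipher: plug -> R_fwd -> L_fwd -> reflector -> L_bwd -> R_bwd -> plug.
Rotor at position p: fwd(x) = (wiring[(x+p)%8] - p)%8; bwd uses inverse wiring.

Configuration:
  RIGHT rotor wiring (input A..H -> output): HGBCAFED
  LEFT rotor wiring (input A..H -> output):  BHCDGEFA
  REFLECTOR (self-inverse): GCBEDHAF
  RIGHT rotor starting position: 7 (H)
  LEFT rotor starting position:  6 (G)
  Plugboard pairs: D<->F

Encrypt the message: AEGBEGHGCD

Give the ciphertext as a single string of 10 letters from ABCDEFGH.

Answer: FDCHACGHBA

Derivation:
Char 1 ('A'): step: R->0, L->7 (L advanced); A->plug->A->R->H->L->G->refl->A->L'->C->R'->D->plug->F
Char 2 ('E'): step: R->1, L=7; E->plug->E->R->E->L->E->refl->D->L'->D->R'->F->plug->D
Char 3 ('G'): step: R->2, L=7; G->plug->G->R->F->L->H->refl->F->L'->G->R'->C->plug->C
Char 4 ('B'): step: R->3, L=7; B->plug->B->R->F->L->H->refl->F->L'->G->R'->H->plug->H
Char 5 ('E'): step: R->4, L=7; E->plug->E->R->D->L->D->refl->E->L'->E->R'->A->plug->A
Char 6 ('G'): step: R->5, L=7; G->plug->G->R->F->L->H->refl->F->L'->G->R'->C->plug->C
Char 7 ('H'): step: R->6, L=7; H->plug->H->R->H->L->G->refl->A->L'->C->R'->G->plug->G
Char 8 ('G'): step: R->7, L=7; G->plug->G->R->G->L->F->refl->H->L'->F->R'->H->plug->H
Char 9 ('C'): step: R->0, L->0 (L advanced); C->plug->C->R->B->L->H->refl->F->L'->G->R'->B->plug->B
Char 10 ('D'): step: R->1, L=0; D->plug->F->R->D->L->D->refl->E->L'->F->R'->A->plug->A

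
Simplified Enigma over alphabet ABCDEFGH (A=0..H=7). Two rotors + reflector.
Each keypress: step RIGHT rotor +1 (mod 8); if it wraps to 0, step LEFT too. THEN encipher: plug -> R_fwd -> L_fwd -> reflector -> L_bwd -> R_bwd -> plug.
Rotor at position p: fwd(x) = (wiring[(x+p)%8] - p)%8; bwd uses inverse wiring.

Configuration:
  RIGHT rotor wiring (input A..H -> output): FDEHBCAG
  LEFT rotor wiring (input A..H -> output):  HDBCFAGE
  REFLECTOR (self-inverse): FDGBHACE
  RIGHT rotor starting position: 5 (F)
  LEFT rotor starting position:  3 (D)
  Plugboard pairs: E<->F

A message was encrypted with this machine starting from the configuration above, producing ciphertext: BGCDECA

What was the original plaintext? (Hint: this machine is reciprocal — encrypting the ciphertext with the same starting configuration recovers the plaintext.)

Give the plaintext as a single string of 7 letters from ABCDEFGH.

Answer: DCGHDEF

Derivation:
Char 1 ('B'): step: R->6, L=3; B->plug->B->R->A->L->H->refl->E->L'->F->R'->D->plug->D
Char 2 ('G'): step: R->7, L=3; G->plug->G->R->D->L->D->refl->B->L'->E->R'->C->plug->C
Char 3 ('C'): step: R->0, L->4 (L advanced); C->plug->C->R->E->L->D->refl->B->L'->A->R'->G->plug->G
Char 4 ('D'): step: R->1, L=4; D->plug->D->R->A->L->B->refl->D->L'->E->R'->H->plug->H
Char 5 ('E'): step: R->2, L=4; E->plug->F->R->E->L->D->refl->B->L'->A->R'->D->plug->D
Char 6 ('C'): step: R->3, L=4; C->plug->C->R->H->L->G->refl->C->L'->C->R'->F->plug->E
Char 7 ('A'): step: R->4, L=4; A->plug->A->R->F->L->H->refl->E->L'->B->R'->E->plug->F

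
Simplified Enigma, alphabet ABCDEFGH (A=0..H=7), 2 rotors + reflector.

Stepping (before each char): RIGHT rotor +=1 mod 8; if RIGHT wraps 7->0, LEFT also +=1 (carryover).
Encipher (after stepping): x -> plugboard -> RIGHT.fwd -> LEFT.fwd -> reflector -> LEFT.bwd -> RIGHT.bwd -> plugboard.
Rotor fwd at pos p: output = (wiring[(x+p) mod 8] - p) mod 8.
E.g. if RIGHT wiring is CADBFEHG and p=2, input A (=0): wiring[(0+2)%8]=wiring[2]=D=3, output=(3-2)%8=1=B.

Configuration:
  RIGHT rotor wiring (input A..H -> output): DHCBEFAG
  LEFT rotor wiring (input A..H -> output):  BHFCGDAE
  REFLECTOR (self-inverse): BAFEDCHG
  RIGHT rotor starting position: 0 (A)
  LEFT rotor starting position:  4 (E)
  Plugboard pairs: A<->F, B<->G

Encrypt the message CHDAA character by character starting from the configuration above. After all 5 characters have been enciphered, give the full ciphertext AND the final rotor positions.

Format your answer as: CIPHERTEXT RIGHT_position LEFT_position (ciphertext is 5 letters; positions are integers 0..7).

Answer: ECCBE 5 4

Derivation:
Char 1 ('C'): step: R->1, L=4; C->plug->C->R->A->L->C->refl->F->L'->E->R'->E->plug->E
Char 2 ('H'): step: R->2, L=4; H->plug->H->R->F->L->D->refl->E->L'->C->R'->C->plug->C
Char 3 ('D'): step: R->3, L=4; D->plug->D->R->F->L->D->refl->E->L'->C->R'->C->plug->C
Char 4 ('A'): step: R->4, L=4; A->plug->F->R->D->L->A->refl->B->L'->G->R'->G->plug->B
Char 5 ('A'): step: R->5, L=4; A->plug->F->R->F->L->D->refl->E->L'->C->R'->E->plug->E
Final: ciphertext=ECCBE, RIGHT=5, LEFT=4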